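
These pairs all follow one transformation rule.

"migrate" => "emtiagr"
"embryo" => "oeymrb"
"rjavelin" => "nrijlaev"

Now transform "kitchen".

The pattern: reverse the string, then take characters alternately from the front and the back (1st, last, 2nd, 2nd-last, ...).
"kitchen" → "nkeihtc".
(Check on "embryo": → "oyrbme" → "oeymrb" ✓)

nkeihtc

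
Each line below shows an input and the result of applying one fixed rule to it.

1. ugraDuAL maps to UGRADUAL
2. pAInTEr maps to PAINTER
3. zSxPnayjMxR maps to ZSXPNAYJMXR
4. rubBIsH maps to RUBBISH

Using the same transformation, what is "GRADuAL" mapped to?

GRADUAL

Each output is the input with this applied: convert every letter to uppercase.
For "GRADuAL" the result is "GRADUAL".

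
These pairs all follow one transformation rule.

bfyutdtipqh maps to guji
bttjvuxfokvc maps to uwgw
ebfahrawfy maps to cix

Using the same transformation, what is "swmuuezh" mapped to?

xvi

Rule — keep one character in every 3, starting at position 2 (positions 2nd, 5th, 8th, ...), then shift every letter 1 place forward in the alphabet (wrapping around).
Starting from "swmuuezh": after the first operation, "wuh"; after the second, "xvi".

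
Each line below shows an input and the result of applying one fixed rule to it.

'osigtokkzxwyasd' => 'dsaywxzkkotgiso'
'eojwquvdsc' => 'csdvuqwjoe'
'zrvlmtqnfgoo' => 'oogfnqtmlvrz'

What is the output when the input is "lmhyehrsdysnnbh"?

The rule is to reverse the string.
On "lmhyehrsdysnnbh" that produces "hbnnsydsrheyhml".

hbnnsydsrheyhml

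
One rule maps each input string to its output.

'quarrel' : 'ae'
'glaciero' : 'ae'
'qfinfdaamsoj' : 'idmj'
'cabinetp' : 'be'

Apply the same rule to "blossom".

oo

Rule — keep one character in every 3, starting at position 3 (positions 3rd, 6th, 9th, ...).
"blossom" → "oo".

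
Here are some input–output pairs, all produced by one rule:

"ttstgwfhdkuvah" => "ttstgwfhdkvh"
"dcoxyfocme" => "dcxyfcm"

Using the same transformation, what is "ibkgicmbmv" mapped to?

The transformation: remove every vowel.
For "ibkgicmbmv" the result is "bkgcmbmv".

bkgcmbmv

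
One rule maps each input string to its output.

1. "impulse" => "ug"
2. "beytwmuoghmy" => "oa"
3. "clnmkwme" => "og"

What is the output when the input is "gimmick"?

In each case the input is transformed by: shift every letter 2 places forward in the alphabet (wrapping around), then keep only the last 2 characters.
So "gimmick" becomes "em".

em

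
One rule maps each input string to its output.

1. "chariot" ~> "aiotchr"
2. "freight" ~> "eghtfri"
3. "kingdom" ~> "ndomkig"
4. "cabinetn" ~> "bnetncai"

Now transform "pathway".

twaypah

What's happening: move the first 3 characters to the end (rotate left by 3), then swap the first and last characters.
Starting from "pathway": after the first operation, "hwaypat"; after the second, "twaypah".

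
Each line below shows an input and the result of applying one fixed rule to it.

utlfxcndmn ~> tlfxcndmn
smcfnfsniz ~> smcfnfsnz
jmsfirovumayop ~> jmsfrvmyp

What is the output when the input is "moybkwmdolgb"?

The transformation: remove every vowel.
So "moybkwmdolgb" becomes "mybkwmdlgb".

mybkwmdlgb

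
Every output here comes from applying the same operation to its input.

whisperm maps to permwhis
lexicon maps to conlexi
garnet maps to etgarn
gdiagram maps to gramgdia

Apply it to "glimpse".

pseglim

The rule is to move the first 3 characters to the end (rotate left by 3), then move the first character to the end.
"glimpse" → "mpsegli" → "pseglim".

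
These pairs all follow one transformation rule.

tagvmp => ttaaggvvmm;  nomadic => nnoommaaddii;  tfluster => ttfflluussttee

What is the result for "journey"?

The transformation: delete the last character, then double every character.
Starting from "journey": after the first operation, "journe"; after the second, "jjoouurrnnee".
(Check on "tfluster": → "tfluste" → "ttfflluussttee" ✓)

jjoouurrnnee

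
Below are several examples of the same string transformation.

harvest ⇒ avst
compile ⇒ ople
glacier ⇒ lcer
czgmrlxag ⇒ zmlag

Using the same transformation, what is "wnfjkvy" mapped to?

njvy

The pattern: swap each adjacent pair of characters (1↔2, 3↔4, ...), then keep every other character starting from the first (positions 1st, 3rd, 5th, ...).
"wnfjkvy" → "nwjfvky" → "njvy".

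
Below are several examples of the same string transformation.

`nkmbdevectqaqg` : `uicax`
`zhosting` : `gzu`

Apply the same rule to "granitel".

What's happening: keep one character in every 3, starting at position 1 (positions 1st, 4th, 7th, ...), then shift every letter 7 places forward in the alphabet (wrapping around).
Applying both steps to "granitel": "gne", then "nul".

nul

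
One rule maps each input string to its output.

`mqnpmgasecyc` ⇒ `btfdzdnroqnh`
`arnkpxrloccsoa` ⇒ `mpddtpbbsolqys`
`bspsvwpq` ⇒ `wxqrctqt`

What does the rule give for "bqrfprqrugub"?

rsvhvccrsgqs

The transformation: swap the front and back halves of the string, then shift every letter 1 place forward in the alphabet (wrapping around).
"bqrfprqrugub" → "qrugubbqrfpr" → "rsvhvccrsgqs".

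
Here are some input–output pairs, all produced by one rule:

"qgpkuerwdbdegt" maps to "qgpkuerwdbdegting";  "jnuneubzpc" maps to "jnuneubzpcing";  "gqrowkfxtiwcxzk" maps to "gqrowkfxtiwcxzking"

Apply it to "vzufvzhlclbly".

vzufvzhlclblying

The transformation: append "ing".
For "vzufvzhlclbly" the result is "vzufvzhlclblying".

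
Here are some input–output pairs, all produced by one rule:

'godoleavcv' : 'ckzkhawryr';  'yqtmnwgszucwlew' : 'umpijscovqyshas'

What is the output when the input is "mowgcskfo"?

ikscyogbk

In each case the input is transformed by: shift every letter 4 places backward in the alphabet (wrapping around).
"mowgcskfo" → "ikscyogbk".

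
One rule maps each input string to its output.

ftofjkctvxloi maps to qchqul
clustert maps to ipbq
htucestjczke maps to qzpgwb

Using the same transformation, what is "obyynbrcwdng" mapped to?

yvyzad

Looking at the pairs, the operation is to keep every other character starting from the second (positions 2nd, 4th, 6th, ...), then shift every letter 3 places backward in the alphabet (wrapping around).
On "obyynbrcwdng": the first step gives "bybcdg", and the second then gives "yvyzad".
(Check on "ftofjkctvxloi": → "tfktxo" → "qchqul" ✓)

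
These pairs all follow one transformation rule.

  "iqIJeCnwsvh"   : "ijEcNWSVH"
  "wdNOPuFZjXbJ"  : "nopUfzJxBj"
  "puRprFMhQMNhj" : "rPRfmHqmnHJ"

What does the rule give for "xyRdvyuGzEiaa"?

In each case the input is transformed by: delete the first 2 characters, then flip the case of every letter.
Starting from "xyRdvyuGzEiaa": after the first operation, "RdvyuGzEiaa"; after the second, "rDVYUgZeIAA".

rDVYUgZeIAA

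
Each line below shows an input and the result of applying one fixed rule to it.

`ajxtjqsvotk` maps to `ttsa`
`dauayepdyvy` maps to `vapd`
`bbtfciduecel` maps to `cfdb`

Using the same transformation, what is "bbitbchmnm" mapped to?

Looking at the pairs, the operation is to keep one character in every 3, starting at position 1 (positions 1st, 4th, 7th, ...), then swap the first and last characters.
For "bbitbchmnm", step one produces "bthm"; step two turns that into "mthb".
(Check on "dauayepdyvy": → "dapv" → "vapd" ✓)

mthb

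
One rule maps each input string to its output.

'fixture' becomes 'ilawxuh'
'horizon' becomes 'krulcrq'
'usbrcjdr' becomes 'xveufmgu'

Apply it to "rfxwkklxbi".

The rule is to shift every letter 3 places forward in the alphabet (wrapping around).
So "rfxwkklxbi" becomes "uiaznnoael".

uiaznnoael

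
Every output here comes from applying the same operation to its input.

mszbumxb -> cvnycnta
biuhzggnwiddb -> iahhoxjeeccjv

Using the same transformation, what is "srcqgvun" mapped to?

In each case the input is transformed by: move the first 3 characters to the end (rotate left by 3), then shift every letter 1 place forward in the alphabet (wrapping around).
On "srcqgvun" that produces "rhwvotsd".

rhwvotsd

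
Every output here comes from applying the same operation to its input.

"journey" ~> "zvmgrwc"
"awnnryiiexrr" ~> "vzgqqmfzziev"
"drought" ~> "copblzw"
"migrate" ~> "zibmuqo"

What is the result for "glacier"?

What's happening: move the first 3 characters to the end (rotate left by 3), then shift every letter 8 places forward in the alphabet (wrapping around).
For "glacier", step one produces "ciergla"; step two turns that into "kqmzoti".
(Check on "migrate": → "ratemig" → "zibmuqo" ✓)

kqmzoti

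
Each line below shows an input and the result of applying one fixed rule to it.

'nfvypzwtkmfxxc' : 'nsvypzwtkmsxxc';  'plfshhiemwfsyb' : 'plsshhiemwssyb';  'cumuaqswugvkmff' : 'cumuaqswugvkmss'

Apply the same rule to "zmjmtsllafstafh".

The transformation: replace every "f" with "s".
Doing the same to "zmjmtsllafstafh": "zmjmtsllasstash".

zmjmtsllasstash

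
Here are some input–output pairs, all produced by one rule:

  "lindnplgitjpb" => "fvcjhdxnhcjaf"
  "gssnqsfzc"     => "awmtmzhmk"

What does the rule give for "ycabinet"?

snwyuhvc

The pattern: shift every letter 6 places backward in the alphabet (wrapping around), then take characters alternately from the front and the back (1st, last, 2nd, 2nd-last, ...).
For "ycabinet" the result is "snwyuhvc".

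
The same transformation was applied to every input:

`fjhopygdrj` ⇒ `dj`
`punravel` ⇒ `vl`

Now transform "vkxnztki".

The pattern: keep every other character starting from the second (positions 2nd, 4th, 6th, ...), then keep only the last 2 characters.
"vkxnztki" → "knti" → "ti".
(Check on "punravel": → "urvl" → "vl" ✓)

ti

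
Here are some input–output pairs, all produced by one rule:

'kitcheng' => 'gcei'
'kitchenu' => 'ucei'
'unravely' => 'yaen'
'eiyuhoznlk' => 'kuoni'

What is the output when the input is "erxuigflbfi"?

Looking at the pairs, the operation is to keep every other character starting from the second (positions 2nd, 4th, 6th, ...), then swap the first and last characters.
Working it through for "erxuigflbfi": intermediate "ruglf", final "fuglr".
(Check on "unravely": → "naey" → "yaen" ✓)

fuglr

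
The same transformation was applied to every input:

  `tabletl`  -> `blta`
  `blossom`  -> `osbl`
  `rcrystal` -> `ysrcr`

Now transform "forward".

What's happening: delete the last 3 characters, then move the last 2 characters to the front (rotate right by 2).
Working it through for "forward": intermediate "forw", final "rwfo".

rwfo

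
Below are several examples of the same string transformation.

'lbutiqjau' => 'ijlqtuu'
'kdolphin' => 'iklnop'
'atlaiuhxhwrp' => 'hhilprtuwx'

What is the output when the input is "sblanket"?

eklnst

In each case the input is transformed by: sort the characters into alphabetical order, then delete the first 2 characters.
Starting from "sblanket": after the first operation, "abeklnst"; after the second, "eklnst".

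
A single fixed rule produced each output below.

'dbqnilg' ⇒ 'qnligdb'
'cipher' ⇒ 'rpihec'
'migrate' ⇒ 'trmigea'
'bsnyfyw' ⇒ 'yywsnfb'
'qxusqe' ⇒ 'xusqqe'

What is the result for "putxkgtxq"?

The rule is to sort the characters into reverse alphabetical order.
So "putxkgtxq" becomes "xxuttqpkg".

xxuttqpkg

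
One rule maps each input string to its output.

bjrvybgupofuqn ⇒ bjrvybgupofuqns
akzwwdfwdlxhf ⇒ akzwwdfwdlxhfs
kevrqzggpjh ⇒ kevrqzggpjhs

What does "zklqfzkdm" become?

The transformation: append "s".
Doing the same to "zklqfzkdm": "zklqfzkdms".

zklqfzkdms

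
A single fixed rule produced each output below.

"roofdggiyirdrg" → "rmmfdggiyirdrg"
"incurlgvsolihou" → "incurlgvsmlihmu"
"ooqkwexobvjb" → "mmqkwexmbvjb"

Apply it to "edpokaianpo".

Each output is the input with this applied: replace every "o" with "m".
For "edpokaianpo" the result is "edpmkaianpm".

edpmkaianpm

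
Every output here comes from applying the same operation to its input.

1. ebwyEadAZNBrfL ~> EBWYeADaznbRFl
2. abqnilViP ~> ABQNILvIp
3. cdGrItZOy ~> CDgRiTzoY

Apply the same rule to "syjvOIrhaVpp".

Rule — flip the case of every letter.
"syjvOIrhaVpp" → "SYJVoiRHAvPP".

SYJVoiRHAvPP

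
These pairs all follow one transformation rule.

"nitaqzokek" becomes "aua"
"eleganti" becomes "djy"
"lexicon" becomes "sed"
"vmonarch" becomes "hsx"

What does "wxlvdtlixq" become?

yng

What's happening: shift every letter 10 places backward in the alphabet (wrapping around), then keep only the last 3 characters.
Working it through for "wxlvdtlixq": intermediate "mnbltjbyng", final "yng".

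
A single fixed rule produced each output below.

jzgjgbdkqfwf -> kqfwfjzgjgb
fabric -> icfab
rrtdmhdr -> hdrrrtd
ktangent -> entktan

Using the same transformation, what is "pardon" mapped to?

Rule — swap the front and back halves of the string, then delete the first character.
"pardon" → "donpar" → "onpar".

onpar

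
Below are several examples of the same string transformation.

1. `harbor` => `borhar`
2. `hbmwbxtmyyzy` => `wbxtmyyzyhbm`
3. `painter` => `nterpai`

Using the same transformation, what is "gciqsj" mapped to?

qsjgci

Each output is the input with this applied: move the first 3 characters to the end (rotate left by 3).
So "gciqsj" becomes "qsjgci".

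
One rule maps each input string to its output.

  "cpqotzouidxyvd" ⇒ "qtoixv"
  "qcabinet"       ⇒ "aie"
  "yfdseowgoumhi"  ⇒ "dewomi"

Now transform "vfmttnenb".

Rule — keep every other character starting from the first (positions 1st, 3rd, 5th, ...), then delete the first character.
For "vfmttnenb", step one produces "vmteb"; step two turns that into "mteb".

mteb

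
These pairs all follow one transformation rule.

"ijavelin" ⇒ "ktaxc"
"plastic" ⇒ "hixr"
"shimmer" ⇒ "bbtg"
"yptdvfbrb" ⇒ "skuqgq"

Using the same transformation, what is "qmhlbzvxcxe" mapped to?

In each case the input is transformed by: shift every letter 11 places backward in the alphabet (wrapping around), then delete the first 3 characters.
Doing the same to "qmhlbzvxcxe": "aqokmrmt".

aqokmrmt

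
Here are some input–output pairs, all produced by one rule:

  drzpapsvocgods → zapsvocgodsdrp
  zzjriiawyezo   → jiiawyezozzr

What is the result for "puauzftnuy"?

azftnuypuu

The pattern: move the first 3 characters to the end (rotate left by 3), then swap the first and last characters.
On "puauzftnuy": the first step gives "uzftnuypua", and the second then gives "azftnuypuu".
(Check on "drzpapsvocgods": → "papsvocgodsdrz" → "zapsvocgodsdrp" ✓)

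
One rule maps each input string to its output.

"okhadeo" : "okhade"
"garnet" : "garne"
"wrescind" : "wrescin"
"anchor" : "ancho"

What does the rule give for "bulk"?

bul

In each case the input is transformed by: delete the last character.
So "bulk" becomes "bul".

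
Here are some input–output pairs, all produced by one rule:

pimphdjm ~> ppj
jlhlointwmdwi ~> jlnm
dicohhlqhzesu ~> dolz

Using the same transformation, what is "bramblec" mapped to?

bme

Rule — move the last character to the front, then keep one character in every 3, starting at position 2 (positions 2nd, 5th, 8th, ...).
"bramblec" → "cbramble" → "bme".
(Check on "dicohhlqhzesu": → "udicohhlqhzes" → "dolz" ✓)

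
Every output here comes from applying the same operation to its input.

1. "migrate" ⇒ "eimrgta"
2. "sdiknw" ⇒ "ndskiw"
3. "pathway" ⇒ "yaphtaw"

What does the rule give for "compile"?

eocpmli

The transformation: swap each adjacent pair of characters (1↔2, 3↔4, ...), then move the last character to the front.
Starting from "compile": after the first operation, "ocpmlie"; after the second, "eocpmli".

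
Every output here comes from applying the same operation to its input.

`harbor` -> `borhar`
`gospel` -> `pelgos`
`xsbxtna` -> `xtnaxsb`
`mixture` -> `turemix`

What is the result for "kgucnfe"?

Rule — move the first 3 characters to the end (rotate left by 3).
For "kgucnfe" the result is "cnfekgu".

cnfekgu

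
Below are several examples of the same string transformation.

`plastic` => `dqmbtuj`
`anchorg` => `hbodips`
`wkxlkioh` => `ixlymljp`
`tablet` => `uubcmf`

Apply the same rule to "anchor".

Each output is the input with this applied: shift every letter 1 place forward in the alphabet (wrapping around), then move the last character to the front.
Applying both steps to "anchor": "bodips", then "sbodip".
(Check on "wkxlkioh": → "xlymljpi" → "ixlymljp" ✓)

sbodip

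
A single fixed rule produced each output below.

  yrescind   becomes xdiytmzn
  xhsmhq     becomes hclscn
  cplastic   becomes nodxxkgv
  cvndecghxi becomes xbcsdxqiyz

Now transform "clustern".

The pattern: shift every letter 5 places backward in the alphabet (wrapping around), then swap the front and back halves of the string.
On "clustern": the first step gives "xgpnozmi", and the second then gives "ozmixgpn".

ozmixgpn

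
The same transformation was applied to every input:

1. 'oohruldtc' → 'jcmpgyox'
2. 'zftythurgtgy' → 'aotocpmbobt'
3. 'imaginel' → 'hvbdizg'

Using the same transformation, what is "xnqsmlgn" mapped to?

What's happening: delete the first character, then shift every letter 5 places backward in the alphabet (wrapping around).
For "xnqsmlgn", step one produces "nqsmlgn"; step two turns that into "ilnhgbi".
(Check on "imaginel": → "maginel" → "hvbdizg" ✓)

ilnhgbi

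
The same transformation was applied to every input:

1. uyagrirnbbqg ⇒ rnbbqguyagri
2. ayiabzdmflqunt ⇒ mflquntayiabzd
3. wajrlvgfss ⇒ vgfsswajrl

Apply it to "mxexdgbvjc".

Each output is the input with this applied: swap the front and back halves of the string.
Applying that to "mxexdgbvjc" gives "gbvjcmxexd".

gbvjcmxexd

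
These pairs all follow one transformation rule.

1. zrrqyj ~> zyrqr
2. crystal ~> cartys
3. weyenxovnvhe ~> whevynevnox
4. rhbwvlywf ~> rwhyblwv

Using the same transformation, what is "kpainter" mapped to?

keptani

The pattern: delete the last character, then take characters alternately from the front and the back (1st, last, 2nd, 2nd-last, ...).
Doing the same to "kpainter": "keptani".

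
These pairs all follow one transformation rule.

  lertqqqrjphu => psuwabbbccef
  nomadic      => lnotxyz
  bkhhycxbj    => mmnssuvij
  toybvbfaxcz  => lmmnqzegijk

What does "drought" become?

In each case the input is transformed by: sort the characters into alphabetical order, then shift every letter 11 places forward in the alphabet (wrapping around).
On "drought" that produces "orszcef".
(Check on "nomadic": → "acdimno" → "lnotxyz" ✓)

orszcef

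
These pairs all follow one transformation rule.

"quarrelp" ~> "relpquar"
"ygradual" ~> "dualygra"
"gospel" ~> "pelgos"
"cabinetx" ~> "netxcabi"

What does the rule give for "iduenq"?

enqidu

The pattern: swap the front and back halves of the string.
For "iduenq" the result is "enqidu".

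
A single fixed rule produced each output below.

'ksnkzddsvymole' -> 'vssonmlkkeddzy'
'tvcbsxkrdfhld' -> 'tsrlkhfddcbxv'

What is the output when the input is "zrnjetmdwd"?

trnmjeddzw

What's happening: sort the characters into reverse alphabetical order, then move the first 2 characters to the end (rotate left by 2).
"zrnjetmdwd" → "zwtrnmjedd" → "trnmjeddzw".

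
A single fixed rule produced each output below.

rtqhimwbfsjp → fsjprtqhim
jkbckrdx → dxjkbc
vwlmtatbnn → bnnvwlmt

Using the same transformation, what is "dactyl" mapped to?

ldac

The transformation: swap the front and back halves of the string, then delete the first 2 characters.
For "dactyl" the result is "ldac".
(Check on "rtqhimwbfsjp": → "wbfsjprtqhim" → "fsjprtqhim" ✓)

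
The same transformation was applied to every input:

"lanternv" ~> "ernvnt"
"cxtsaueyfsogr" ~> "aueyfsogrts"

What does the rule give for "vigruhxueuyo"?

uhxueuyogr

In each case the input is transformed by: delete the first 2 characters, then move the first 2 characters to the end (rotate left by 2).
Applying both steps to "vigruhxueuyo": "gruhxueuyo", then "uhxueuyogr".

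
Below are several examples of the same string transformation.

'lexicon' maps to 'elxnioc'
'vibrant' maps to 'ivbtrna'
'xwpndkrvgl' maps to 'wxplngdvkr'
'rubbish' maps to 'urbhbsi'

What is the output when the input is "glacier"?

What's happening: move the first character to the end, then take characters alternately from the front and the back (1st, last, 2nd, 2nd-last, ...).
For "glacier", step one produces "lacierg"; step two turns that into "lgarcei".

lgarcei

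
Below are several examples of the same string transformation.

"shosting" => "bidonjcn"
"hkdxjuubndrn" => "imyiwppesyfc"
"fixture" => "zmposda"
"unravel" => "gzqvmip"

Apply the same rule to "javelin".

Rule — reverse the string, then shift every letter 5 places backward in the alphabet (wrapping around).
"javelin" → "idgzqve".
(Check on "fixture": → "erutxif" → "zmposda" ✓)

idgzqve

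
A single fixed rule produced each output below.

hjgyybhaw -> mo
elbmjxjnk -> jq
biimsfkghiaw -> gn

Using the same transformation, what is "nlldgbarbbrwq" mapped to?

sq

Looking at the pairs, the operation is to shift every letter 5 places forward in the alphabet (wrapping around), then keep only the first 2 characters.
So "nlldgbarbbrwq" becomes "sq".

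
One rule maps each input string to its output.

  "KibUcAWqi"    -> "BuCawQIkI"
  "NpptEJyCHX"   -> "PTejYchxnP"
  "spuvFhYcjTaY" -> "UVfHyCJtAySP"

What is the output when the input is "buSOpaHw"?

soPAhWBU

The rule is to flip the case of every letter, then move the first 2 characters to the end (rotate left by 2).
For "buSOpaHw" the result is "soPAhWBU".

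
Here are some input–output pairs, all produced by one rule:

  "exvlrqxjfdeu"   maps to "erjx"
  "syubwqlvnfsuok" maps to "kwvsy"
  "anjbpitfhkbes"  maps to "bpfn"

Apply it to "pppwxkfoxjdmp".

dxop

The pattern: keep one character in every 3, starting at position 2 (positions 2nd, 5th, 8th, ...), then swap the first and last characters.
For "pppwxkfoxjdmp", step one produces "pxod"; step two turns that into "dxop".
(Check on "anjbpitfhkbes": → "npfb" → "bpfn" ✓)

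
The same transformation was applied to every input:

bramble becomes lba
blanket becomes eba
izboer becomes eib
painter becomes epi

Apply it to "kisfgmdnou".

What's happening: move the last 3 characters to the front (rotate right by 3), then keep every other character starting from the second (positions 2nd, 4th, 6th, ...).
Applying both steps to "kisfgmdnou": "noukisfgmd", then "oksgd".

oksgd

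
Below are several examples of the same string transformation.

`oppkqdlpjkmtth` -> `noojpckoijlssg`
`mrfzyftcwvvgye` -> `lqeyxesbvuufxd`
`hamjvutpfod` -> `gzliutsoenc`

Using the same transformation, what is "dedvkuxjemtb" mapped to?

The rule is to shift every letter 1 place backward in the alphabet (wrapping around).
Applying that to "dedvkuxjemtb" gives "cdcujtwidlsa".

cdcujtwidlsa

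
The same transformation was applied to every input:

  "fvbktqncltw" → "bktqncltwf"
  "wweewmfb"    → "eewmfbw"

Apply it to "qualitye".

What's happening: move the first 2 characters to the end (rotate left by 2), then delete the last character.
On "qualitye": the first step gives "alityequ", and the second then gives "alityeq".

alityeq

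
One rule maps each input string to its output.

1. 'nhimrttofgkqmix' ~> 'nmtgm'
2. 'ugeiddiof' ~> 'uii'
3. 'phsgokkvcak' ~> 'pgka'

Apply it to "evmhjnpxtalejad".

ehpaj

Looking at the pairs, the operation is to keep one character in every 3, starting at position 1 (positions 1st, 4th, 7th, ...).
Applying that to "evmhjnpxtalejad" gives "ehpaj".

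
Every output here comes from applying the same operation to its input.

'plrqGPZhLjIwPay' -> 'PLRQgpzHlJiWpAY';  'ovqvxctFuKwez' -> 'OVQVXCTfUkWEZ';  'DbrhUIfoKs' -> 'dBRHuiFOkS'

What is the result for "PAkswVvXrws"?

In each case the input is transformed by: flip the case of every letter.
For "PAkswVvXrws" the result is "paKSWvVxRWS".

paKSWvVxRWS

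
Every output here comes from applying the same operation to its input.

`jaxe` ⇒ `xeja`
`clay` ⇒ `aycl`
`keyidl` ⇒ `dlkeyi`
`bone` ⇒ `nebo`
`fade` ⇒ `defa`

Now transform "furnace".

Each output is the input with this applied: move the last 2 characters to the front (rotate right by 2).
"furnace" → "cefurna".

cefurna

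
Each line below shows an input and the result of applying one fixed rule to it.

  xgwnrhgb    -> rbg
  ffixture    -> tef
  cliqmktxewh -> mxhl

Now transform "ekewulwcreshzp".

The pattern: keep one character in every 3, starting at position 2 (positions 2nd, 5th, 8th, ...), then move the first character to the end.
Starting from "ekewulwcreshzp": after the first operation, "kucsp"; after the second, "ucspk".

ucspk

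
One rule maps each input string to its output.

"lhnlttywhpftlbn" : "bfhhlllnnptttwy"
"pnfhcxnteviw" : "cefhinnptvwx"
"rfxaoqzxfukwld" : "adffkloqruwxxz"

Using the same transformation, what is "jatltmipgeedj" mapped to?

adeegijjlmptt

Each output is the input with this applied: sort the characters into alphabetical order.
Doing the same to "jatltmipgeedj": "adeegijjlmptt".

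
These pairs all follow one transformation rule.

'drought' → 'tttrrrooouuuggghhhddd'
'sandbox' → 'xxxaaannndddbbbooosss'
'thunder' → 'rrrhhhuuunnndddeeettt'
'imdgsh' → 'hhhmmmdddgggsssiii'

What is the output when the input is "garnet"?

Each output is the input with this applied: swap the first and last characters, then repeat every character 3 times.
Applying both steps to "garnet": "tarneg", then "tttaaarrrnnneeeggg".

tttaaarrrnnneeeggg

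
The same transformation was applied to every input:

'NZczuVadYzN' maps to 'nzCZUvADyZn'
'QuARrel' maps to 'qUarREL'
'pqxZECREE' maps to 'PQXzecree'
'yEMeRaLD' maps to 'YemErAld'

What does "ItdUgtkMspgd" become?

iTDuGTKmSPGD

Looking at the pairs, the operation is to flip the case of every letter.
"ItdUgtkMspgd" → "iTDuGTKmSPGD".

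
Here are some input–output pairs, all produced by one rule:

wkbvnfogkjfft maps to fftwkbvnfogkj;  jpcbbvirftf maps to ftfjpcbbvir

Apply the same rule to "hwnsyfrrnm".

Looking at the pairs, the operation is to move the last 3 characters to the front (rotate right by 3).
So "hwnsyfrrnm" becomes "rnmhwnsyfr".

rnmhwnsyfr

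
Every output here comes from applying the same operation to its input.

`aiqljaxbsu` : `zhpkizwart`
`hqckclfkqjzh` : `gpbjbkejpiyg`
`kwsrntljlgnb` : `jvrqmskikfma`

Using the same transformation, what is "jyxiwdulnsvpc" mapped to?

Rule — shift every letter 1 place backward in the alphabet (wrapping around).
Doing the same to "jyxiwdulnsvpc": "ixwhvctkmruob".

ixwhvctkmruob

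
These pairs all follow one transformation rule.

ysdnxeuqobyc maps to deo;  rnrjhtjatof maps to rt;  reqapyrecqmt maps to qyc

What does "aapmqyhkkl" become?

Each output is the input with this applied: delete the last 3 characters, then keep one character in every 3, starting at position 3 (positions 3rd, 6th, 9th, ...).
Applying both steps to "aapmqyhkkl": "aapmqyh", then "py".

py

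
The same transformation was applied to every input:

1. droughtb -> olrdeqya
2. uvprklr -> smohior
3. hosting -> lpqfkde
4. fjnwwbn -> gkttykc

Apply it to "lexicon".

The pattern: shift every letter 3 places backward in the alphabet (wrapping around), then move the first character to the end.
Starting from "lexicon": after the first operation, "ibufzlk"; after the second, "bufzlki".

bufzlki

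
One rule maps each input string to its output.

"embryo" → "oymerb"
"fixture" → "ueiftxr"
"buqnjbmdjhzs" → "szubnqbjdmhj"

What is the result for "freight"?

gtrfieh

Looking at the pairs, the operation is to swap each adjacent pair of characters (1↔2, 3↔4, ...), then move the last 2 characters to the front (rotate right by 2).
Applying both steps to "freight": "rfiehgt", then "gtrfieh".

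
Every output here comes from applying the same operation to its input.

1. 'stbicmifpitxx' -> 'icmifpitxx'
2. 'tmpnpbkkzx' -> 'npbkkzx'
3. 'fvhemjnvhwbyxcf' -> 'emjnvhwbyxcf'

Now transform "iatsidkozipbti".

sidkozipbti

Rule — delete the first 3 characters.
So "iatsidkozipbti" becomes "sidkozipbti".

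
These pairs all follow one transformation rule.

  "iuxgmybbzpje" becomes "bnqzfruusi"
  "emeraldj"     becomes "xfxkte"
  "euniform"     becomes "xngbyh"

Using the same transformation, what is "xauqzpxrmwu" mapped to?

The pattern: shift every letter 7 places backward in the alphabet (wrapping around), then delete the last 2 characters.
Starting from "xauqzpxrmwu": after the first operation, "qtnjsiqkfpn"; after the second, "qtnjsiqkf".
(Check on "emeraldj": → "xfxktewc" → "xfxkte" ✓)

qtnjsiqkf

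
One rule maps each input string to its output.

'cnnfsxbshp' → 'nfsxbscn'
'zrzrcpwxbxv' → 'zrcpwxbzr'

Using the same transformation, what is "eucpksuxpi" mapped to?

What's happening: delete the last 2 characters, then move the first 2 characters to the end (rotate left by 2).
For "eucpksuxpi" the result is "cpksuxeu".
(Check on "zrzrcpwxbxv": → "zrzrcpwxb" → "zrcpwxbzr" ✓)

cpksuxeu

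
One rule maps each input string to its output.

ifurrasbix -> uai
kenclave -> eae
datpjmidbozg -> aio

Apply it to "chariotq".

Rule — delete the first character, then keep only the vowels.
On "chariotq": the first step gives "hariotq", and the second then gives "aio".
(Check on "datpjmidbozg": → "atpjmidbozg" → "aio" ✓)

aio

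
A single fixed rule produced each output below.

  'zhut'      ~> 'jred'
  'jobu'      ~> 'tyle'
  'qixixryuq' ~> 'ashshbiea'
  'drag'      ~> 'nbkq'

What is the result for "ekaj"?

oukt

The rule is to shift every letter 10 places forward in the alphabet (wrapping around).
Applying that to "ekaj" gives "oukt".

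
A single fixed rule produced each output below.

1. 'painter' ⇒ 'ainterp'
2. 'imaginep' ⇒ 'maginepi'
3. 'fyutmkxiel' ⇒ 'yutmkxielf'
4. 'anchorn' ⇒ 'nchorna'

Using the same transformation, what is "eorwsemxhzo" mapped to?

orwsemxhzoe

Looking at the pairs, the operation is to move the first character to the end.
On "eorwsemxhzo" that produces "orwsemxhzoe".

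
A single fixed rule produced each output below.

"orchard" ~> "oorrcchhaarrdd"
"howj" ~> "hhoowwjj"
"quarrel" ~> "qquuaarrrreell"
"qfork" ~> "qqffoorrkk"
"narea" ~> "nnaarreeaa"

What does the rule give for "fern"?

ffeerrnn

Rule — double every character.
Applying that to "fern" gives "ffeerrnn".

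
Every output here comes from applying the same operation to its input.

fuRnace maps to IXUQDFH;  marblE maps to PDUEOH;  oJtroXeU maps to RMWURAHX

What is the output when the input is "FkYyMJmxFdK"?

Rule — shift every letter 3 places forward in the alphabet (wrapping around), then convert every letter to uppercase.
For "FkYyMJmxFdK", step one produces "InBbPMpaIgN"; step two turns that into "INBBPMPAIGN".
(Check on "marblE": → "pdueoH" → "PDUEOH" ✓)

INBBPMPAIGN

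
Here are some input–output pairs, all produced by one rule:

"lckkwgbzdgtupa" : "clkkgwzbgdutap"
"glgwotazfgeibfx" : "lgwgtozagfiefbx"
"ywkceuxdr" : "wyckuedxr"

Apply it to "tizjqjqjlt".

Each output is the input with this applied: swap each adjacent pair of characters (1↔2, 3↔4, ...).
"tizjqjqjlt" → "itjzjqjqtl".

itjzjqjqtl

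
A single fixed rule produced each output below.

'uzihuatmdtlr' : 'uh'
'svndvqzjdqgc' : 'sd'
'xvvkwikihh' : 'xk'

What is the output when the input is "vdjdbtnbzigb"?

vd

What's happening: keep one character in every 3, starting at position 1 (positions 1st, 4th, 7th, ...), then delete the last 2 characters.
For "vdjdbtnbzigb" the result is "vd".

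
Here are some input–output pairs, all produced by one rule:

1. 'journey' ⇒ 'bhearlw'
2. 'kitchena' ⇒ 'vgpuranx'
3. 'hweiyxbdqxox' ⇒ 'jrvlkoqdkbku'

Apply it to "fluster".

The rule is to move the first character to the end, then shift every letter 13 places forward in the alphabet (wrapping around) — i.e. ROT13.
Starting from "fluster": after the first operation, "lusterf"; after the second, "yhfgres".

yhfgres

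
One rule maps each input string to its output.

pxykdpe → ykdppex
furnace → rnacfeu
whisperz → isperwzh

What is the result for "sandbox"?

ndbosxa

In each case the input is transformed by: swap the first and last characters, then move the first 2 characters to the end (rotate left by 2).
For "sandbox", step one produces "xandbos"; step two turns that into "ndbosxa".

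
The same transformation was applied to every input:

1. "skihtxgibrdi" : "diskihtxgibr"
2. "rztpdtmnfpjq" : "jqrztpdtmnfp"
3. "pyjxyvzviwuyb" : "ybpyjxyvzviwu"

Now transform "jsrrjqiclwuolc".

lcjsrrjqiclwuo

Looking at the pairs, the operation is to move the last 2 characters to the front (rotate right by 2).
For "jsrrjqiclwuolc" the result is "lcjsrrjqiclwuo".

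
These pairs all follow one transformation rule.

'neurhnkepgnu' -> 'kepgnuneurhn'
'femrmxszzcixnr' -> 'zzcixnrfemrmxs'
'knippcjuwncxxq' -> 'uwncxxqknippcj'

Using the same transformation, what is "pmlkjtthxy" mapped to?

tthxypmlkj

What's happening: swap the front and back halves of the string.
Doing the same to "pmlkjtthxy": "tthxypmlkj".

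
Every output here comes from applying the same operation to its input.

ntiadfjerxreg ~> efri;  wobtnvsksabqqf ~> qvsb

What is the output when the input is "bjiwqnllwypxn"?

xnwi

The rule is to keep one character in every 3, starting at position 3 (positions 3rd, 6th, 9th, ...), then swap the first and last characters.
Working it through for "bjiwqnllwypxn": intermediate "inwx", final "xnwi".
(Check on "wobtnvsksabqqf": → "bvsq" → "qvsb" ✓)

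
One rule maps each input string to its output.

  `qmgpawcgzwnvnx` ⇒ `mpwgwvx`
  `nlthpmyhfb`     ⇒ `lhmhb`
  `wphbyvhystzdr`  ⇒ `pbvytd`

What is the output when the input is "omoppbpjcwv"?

The rule is to keep every other character starting from the second (positions 2nd, 4th, 6th, ...).
Doing the same to "omoppbpjcwv": "mpbjw".

mpbjw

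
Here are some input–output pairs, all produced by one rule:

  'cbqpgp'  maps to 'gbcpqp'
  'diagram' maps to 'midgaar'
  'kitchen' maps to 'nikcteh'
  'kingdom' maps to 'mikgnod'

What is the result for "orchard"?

The pattern: swap each adjacent pair of characters (1↔2, 3↔4, ...), then move the last character to the front.
Applying both steps to "orchard": "rohcrad", then "drohcra".

drohcra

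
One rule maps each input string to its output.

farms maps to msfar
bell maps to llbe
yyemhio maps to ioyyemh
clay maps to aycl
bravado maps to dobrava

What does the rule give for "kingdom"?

What's happening: move the last 2 characters to the front (rotate right by 2).
"kingdom" → "omkingd".

omkingd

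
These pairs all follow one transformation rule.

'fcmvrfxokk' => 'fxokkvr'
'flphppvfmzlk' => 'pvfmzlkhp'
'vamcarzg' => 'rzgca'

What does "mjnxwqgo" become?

qgoxw

The transformation: delete the first 3 characters, then move the first 2 characters to the end (rotate left by 2).
So "mjnxwqgo" becomes "qgoxw".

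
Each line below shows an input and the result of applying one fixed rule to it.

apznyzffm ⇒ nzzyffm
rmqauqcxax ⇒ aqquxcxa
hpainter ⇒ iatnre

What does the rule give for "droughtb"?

uohgbt

The transformation: delete the first 2 characters, then swap each adjacent pair of characters (1↔2, 3↔4, ...).
Working it through for "droughtb": intermediate "oughtb", final "uohgbt".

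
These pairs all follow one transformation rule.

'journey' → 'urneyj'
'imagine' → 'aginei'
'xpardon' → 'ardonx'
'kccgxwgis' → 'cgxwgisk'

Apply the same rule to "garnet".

Looking at the pairs, the operation is to move the first 2 characters to the end (rotate left by 2), then delete the last character.
Working it through for "garnet": intermediate "rnetga", final "rnetg".

rnetg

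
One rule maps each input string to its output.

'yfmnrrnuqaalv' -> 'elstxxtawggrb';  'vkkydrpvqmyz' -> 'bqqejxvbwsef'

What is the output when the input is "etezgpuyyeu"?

The rule is to shift every letter 6 places forward in the alphabet (wrapping around).
"etezgpuyyeu" → "kzkfmvaeeka".

kzkfmvaeeka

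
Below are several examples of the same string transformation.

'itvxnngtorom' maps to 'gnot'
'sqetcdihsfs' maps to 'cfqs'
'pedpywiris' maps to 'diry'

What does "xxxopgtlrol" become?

gorx

The rule is to sort the characters into alphabetical order, then keep one character in every 3, starting at position 1 (positions 1st, 4th, 7th, ...).
Working it through for "xxxopgtlrol": intermediate "gllooprtxxx", final "gorx".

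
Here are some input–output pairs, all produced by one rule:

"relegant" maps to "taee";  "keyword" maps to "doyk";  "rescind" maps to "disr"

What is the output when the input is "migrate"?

eagm

Rule — reverse the string, then keep every other character starting from the first (positions 1st, 3rd, 5th, ...).
Applying both steps to "migrate": "etargim", then "eagm".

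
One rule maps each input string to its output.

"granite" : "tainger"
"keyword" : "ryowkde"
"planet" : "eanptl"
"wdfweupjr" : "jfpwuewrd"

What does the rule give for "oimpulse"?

smlpuoei

The pattern: take characters alternately from the front and the back (1st, last, 2nd, 2nd-last, ...), then move the first 3 characters to the end (rotate left by 3).
Applying that to "oimpulse" gives "smlpuoei".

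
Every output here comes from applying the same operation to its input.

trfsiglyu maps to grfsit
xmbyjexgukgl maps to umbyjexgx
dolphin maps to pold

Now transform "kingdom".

Rule — delete the last 3 characters, then swap the first and last characters.
Applying both steps to "kingdom": "king", then "gink".

gink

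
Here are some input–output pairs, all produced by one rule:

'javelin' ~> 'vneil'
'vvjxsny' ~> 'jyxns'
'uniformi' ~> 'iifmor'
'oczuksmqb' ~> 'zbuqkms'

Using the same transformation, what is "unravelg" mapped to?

The transformation: delete the first 2 characters, then take characters alternately from the front and the back (1st, last, 2nd, 2nd-last, ...).
For "unravelg", step one produces "ravelg"; step two turns that into "rgalve".

rgalve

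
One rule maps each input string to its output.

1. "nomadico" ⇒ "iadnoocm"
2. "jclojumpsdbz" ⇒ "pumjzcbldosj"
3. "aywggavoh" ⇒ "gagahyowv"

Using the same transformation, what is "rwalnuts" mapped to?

ulnrswta

The transformation: take characters alternately from the front and the back (1st, last, 2nd, 2nd-last, ...), then move the last 3 characters to the front (rotate right by 3).
Starting from "rwalnuts": after the first operation, "rswtauln"; after the second, "ulnrswta".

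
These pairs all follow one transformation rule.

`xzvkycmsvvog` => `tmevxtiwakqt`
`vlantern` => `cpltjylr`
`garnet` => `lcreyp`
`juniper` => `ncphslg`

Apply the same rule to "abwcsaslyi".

Rule — move the last 3 characters to the front (rotate right by 3), then shift every letter 2 places backward in the alphabet (wrapping around).
So "abwcsaslyi" becomes "jwgyzuaqyq".
(Check on "garnet": → "netgar" → "lcreyp" ✓)

jwgyzuaqyq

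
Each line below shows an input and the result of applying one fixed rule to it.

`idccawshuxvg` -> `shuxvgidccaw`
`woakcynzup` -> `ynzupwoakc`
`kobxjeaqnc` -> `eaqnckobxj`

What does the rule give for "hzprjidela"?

Looking at the pairs, the operation is to swap the front and back halves of the string.
Doing the same to "hzprjidela": "idelahzprj".

idelahzprj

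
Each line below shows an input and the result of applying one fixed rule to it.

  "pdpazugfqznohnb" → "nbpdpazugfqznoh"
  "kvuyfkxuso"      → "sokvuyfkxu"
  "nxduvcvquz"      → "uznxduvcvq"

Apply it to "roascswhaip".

Rule — move the last 2 characters to the front (rotate right by 2).
For "roascswhaip" the result is "iproascswha".

iproascswha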